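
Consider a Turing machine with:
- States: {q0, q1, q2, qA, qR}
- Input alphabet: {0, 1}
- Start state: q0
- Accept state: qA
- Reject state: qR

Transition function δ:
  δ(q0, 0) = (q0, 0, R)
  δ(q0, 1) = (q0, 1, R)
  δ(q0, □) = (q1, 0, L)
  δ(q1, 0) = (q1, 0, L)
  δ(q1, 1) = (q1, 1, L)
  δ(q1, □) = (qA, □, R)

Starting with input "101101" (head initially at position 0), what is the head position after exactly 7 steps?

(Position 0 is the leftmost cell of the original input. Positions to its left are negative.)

Execution trace (head position shown):
Step 0: [q0]101101  (head at position 0)
Step 1: move right → 1[q0]01101  (head at position 1)
Step 2: move right → 10[q0]1101  (head at position 2)
Step 3: move right → 101[q0]101  (head at position 3)
Step 4: move right → 1011[q0]01  (head at position 4)
Step 5: move right → 10110[q0]1  (head at position 5)
Step 6: move right → 101101[q0]□  (head at position 6)
Step 7: move left → 10110[q1]10  (head at position 5)

After 7 steps, the head is at position 5.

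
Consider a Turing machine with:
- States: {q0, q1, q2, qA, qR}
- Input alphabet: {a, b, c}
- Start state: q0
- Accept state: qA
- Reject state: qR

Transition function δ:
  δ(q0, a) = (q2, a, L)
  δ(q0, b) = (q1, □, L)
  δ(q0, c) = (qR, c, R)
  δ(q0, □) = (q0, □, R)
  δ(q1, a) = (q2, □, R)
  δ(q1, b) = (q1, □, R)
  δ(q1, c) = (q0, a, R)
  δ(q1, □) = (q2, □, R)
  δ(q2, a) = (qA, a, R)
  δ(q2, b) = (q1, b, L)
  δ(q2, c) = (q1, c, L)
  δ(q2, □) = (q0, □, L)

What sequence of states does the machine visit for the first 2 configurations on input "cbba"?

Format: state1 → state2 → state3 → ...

Execution trace:
Initial: [q0]cbba
Step 1: δ(q0, c) = (qR, c, R) → c[qR]bba

The machine reaches the reject state qR and halts.

State sequence: q0 → qR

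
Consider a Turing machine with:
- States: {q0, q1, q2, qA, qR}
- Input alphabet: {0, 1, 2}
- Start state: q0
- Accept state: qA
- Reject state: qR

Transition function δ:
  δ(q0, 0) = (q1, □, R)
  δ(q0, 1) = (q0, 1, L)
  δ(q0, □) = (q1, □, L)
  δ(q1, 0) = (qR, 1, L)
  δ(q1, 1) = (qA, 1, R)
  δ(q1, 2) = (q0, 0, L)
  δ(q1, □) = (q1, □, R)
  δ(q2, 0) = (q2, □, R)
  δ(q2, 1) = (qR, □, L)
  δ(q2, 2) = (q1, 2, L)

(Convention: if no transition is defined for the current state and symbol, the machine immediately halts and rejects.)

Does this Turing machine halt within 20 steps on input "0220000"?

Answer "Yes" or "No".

Execution trace:
Initial: [q0]0220000
Step 1: δ(q0, 0) = (q1, □, R) → □[q1]220000
Step 2: δ(q1, 2) = (q0, 0, L) → [q0]□020000
Step 3: δ(q0, □) = (q1, □, L) → [q1]□□020000
Step 4: δ(q1, □) = (q1, □, R) → □[q1]□020000
Step 5: δ(q1, □) = (q1, □, R) → □□[q1]020000
Step 6: δ(q1, 0) = (qR, 1, L) → □[qR]□120000

The machine reaches the reject state qR and halts.
The machine halted after 6 steps (within the 20-step bound).

Answer: Yes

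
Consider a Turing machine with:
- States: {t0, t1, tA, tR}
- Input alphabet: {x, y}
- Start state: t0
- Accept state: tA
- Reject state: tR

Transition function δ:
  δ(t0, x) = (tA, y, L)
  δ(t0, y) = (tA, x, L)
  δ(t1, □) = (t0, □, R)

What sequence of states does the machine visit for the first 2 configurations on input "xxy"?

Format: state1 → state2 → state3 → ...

Execution trace:
Initial: [t0]xxy
Step 1: δ(t0, x) = (tA, y, L) → [tA]□yxy

The machine reaches the accept state tA and halts.

State sequence: t0 → tA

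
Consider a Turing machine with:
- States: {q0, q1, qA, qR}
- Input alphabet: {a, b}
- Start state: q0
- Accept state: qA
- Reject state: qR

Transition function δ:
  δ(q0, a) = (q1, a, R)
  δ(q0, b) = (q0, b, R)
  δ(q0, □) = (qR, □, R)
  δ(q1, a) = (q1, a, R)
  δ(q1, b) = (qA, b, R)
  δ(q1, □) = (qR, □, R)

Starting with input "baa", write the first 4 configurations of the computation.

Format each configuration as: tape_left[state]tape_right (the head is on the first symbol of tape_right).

Transitions applied:
Step 1: δ(q0, b) = (q0, b, R)
Step 2: δ(q0, a) = (q1, a, R)
Step 3: δ(q1, a) = (q1, a, R)

The first 4 configurations are:
[q0]baa ⊢ b[q0]aa ⊢ ba[q1]a ⊢ baa[q1]□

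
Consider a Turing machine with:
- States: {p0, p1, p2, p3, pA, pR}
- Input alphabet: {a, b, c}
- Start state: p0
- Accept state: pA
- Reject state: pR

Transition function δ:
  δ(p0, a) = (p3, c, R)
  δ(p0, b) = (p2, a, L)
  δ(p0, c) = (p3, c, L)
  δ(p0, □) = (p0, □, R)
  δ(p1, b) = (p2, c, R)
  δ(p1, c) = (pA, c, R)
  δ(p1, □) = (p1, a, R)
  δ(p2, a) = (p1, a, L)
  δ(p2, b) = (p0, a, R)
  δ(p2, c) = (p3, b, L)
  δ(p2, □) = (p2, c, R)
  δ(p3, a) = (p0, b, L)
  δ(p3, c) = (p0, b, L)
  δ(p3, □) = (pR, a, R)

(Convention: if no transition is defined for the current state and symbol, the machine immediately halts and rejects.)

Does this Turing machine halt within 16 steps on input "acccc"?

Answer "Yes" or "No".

Execution trace:
Initial: [p0]acccc
Step 1: δ(p0, a) = (p3, c, R) → c[p3]cccc
Step 2: δ(p3, c) = (p0, b, L) → [p0]cbccc
Step 3: δ(p0, c) = (p3, c, L) → [p3]□cbccc
Step 4: δ(p3, □) = (pR, a, R) → a[pR]cbccc

The machine reaches the reject state pR and halts.
The machine halted after 4 steps (within the 16-step bound).

Answer: Yes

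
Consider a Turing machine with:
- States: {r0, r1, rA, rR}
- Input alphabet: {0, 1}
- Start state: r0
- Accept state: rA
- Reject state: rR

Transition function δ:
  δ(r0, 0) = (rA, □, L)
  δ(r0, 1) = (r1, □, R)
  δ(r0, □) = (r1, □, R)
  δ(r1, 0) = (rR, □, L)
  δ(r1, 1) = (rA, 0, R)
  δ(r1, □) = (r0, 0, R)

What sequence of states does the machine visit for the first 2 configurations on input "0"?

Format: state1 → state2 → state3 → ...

Execution trace:
Initial: [r0]0
Step 1: δ(r0, 0) = (rA, □, L) → [rA]□□

The machine reaches the accept state rA and halts.

State sequence: r0 → rA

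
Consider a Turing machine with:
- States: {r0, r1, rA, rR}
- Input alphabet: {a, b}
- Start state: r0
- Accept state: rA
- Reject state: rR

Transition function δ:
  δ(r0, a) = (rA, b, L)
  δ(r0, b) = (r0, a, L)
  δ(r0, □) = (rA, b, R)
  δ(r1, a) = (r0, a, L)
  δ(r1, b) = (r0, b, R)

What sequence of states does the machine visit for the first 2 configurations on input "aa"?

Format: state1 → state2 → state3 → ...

Execution trace:
Initial: [r0]aa
Step 1: δ(r0, a) = (rA, b, L) → [rA]□ba

The machine reaches the accept state rA and halts.

State sequence: r0 → rA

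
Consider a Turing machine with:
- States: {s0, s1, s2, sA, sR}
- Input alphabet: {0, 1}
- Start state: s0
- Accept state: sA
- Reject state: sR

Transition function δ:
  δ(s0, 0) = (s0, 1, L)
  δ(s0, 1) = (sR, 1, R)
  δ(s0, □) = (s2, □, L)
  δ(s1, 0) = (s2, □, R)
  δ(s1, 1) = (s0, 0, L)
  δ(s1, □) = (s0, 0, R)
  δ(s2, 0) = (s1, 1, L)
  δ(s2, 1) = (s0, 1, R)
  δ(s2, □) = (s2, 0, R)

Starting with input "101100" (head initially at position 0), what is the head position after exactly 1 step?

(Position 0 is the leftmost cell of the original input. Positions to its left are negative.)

Execution trace (head position shown):
Step 0: [s0]101100  (head at position 0)
Step 1: move right → 1[sR]01100  (head at position 1)

After 1 step, the head is at position 1.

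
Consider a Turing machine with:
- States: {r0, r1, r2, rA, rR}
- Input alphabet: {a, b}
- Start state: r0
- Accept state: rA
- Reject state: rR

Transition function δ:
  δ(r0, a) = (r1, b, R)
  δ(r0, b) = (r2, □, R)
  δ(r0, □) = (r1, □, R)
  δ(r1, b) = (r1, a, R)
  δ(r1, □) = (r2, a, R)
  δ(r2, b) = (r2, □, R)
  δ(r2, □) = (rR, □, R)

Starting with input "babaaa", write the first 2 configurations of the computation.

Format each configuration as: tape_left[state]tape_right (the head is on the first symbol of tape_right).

Transitions applied:
Step 1: δ(r0, b) = (r2, □, R)

The first 2 configurations are:
[r0]babaaa ⊢ □[r2]abaaa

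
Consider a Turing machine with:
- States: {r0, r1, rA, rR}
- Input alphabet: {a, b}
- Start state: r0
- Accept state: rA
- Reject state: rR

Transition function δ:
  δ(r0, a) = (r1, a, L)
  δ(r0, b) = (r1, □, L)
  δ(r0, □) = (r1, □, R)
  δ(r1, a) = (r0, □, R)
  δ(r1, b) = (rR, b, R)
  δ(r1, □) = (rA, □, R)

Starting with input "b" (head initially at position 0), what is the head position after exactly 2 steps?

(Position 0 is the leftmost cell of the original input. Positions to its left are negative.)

Execution trace (head position shown):
Step 0: [r0]b  (head at position 0)
Step 1: move left → [r1]□□  (head at position -1)
Step 2: move right → □[rA]□  (head at position 0)

After 2 steps, the head is at position 0.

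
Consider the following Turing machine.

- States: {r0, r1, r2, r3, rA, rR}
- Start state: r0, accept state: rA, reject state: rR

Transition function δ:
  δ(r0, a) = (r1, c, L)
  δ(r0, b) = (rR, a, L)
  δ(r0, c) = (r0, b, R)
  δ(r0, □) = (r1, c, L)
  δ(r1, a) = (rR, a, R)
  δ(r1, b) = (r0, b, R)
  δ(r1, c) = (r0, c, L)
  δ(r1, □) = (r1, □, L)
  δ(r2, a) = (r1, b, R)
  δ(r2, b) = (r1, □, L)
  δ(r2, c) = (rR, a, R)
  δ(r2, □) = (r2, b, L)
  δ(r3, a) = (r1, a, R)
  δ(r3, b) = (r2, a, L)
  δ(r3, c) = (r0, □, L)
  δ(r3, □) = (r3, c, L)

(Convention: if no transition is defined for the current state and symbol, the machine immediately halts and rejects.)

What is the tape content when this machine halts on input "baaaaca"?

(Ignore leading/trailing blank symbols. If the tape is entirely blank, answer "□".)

Execution trace:
Initial: [r0]baaaaca
Step 1: δ(r0, b) = (rR, a, L) → [rR]□aaaaaca

The machine reaches the reject state rR and halts.

Final tape (ignoring leading/trailing blanks): aaaaaca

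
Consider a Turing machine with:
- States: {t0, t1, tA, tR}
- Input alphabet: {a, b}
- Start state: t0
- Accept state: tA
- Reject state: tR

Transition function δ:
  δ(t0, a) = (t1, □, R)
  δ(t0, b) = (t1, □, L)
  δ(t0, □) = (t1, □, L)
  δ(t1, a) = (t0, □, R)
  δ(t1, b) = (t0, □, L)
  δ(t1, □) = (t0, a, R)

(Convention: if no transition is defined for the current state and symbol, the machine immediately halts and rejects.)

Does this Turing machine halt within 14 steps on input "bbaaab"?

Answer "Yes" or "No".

Execution trace:
Initial: [t0]bbaaab
Step 1: δ(t0, b) = (t1, □, L) → [t1]□□baaab
Step 2: δ(t1, □) = (t0, a, R) → a[t0]□baaab
Step 3: δ(t0, □) = (t1, □, L) → [t1]a□baaab
Step 4: δ(t1, a) = (t0, □, R) → □[t0]□baaab
Step 5: δ(t0, □) = (t1, □, L) → [t1]□□baaab
Step 6: δ(t1, □) = (t0, a, R) → a[t0]□baaab
Step 7: δ(t0, □) = (t1, □, L) → [t1]a□baaab
Step 8: δ(t1, a) = (t0, □, R) → □[t0]□baaab
Step 9: δ(t0, □) = (t1, □, L) → [t1]□□baaab
Step 10: δ(t1, □) = (t0, a, R) → a[t0]□baaab
Step 11: δ(t0, □) = (t1, □, L) → [t1]a□baaab
Step 12: δ(t1, a) = (t0, □, R) → □[t0]□baaab
Step 13: δ(t0, □) = (t1, □, L) → [t1]□□baaab
Step 14: δ(t1, □) = (t0, a, R) → a[t0]□baaab

The machine has not reached a halting state after 14 steps.
The machine did not halt within the 14-step bound.

Answer: No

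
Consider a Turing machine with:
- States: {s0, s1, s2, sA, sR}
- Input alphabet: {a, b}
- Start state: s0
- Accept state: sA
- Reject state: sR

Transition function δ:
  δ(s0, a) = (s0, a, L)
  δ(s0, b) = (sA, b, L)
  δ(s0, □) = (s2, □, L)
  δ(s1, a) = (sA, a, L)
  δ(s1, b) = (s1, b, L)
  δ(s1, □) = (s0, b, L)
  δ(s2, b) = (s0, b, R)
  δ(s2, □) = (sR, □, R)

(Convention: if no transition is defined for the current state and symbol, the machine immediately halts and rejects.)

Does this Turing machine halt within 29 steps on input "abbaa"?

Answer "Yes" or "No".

Execution trace:
Initial: [s0]abbaa
Step 1: δ(s0, a) = (s0, a, L) → [s0]□abbaa
Step 2: δ(s0, □) = (s2, □, L) → [s2]□□abbaa
Step 3: δ(s2, □) = (sR, □, R) → □[sR]□abbaa

The machine reaches the reject state sR and halts.
The machine halted after 3 steps (within the 29-step bound).

Answer: Yes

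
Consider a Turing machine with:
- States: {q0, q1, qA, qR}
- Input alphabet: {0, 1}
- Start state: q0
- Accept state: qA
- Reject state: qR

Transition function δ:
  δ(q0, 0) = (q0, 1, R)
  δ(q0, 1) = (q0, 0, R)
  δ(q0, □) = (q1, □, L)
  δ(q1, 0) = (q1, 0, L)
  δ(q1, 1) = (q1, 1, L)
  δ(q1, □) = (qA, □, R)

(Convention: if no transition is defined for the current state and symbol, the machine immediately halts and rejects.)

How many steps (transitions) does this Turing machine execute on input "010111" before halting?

Execution trace:
Initial: [q0]010111
Step 1: δ(q0, 0) = (q0, 1, R) → 1[q0]10111
Step 2: δ(q0, 1) = (q0, 0, R) → 10[q0]0111
Step 3: δ(q0, 0) = (q0, 1, R) → 101[q0]111
Step 4: δ(q0, 1) = (q0, 0, R) → 1010[q0]11
Step 5: δ(q0, 1) = (q0, 0, R) → 10100[q0]1
Step 6: δ(q0, 1) = (q0, 0, R) → 101000[q0]□
Step 7: δ(q0, □) = (q1, □, L) → 10100[q1]0□
Step 8: δ(q1, 0) = (q1, 0, L) → 1010[q1]00□
Step 9: δ(q1, 0) = (q1, 0, L) → 101[q1]000□
Step 10: δ(q1, 0) = (q1, 0, L) → 10[q1]1000□
Step 11: δ(q1, 1) = (q1, 1, L) → 1[q1]01000□
Step 12: δ(q1, 0) = (q1, 0, L) → [q1]101000□
Step 13: δ(q1, 1) = (q1, 1, L) → [q1]□101000□
Step 14: δ(q1, □) = (qA, □, R) → □[qA]101000□

The machine reaches the accept state qA and halts.

The machine executed 14 steps before halting.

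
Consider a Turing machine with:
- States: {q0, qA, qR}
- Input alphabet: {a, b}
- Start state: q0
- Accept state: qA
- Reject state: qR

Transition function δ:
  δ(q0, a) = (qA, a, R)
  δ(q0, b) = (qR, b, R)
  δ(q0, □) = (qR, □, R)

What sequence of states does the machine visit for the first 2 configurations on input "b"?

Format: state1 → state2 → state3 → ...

Execution trace:
Initial: [q0]b
Step 1: δ(q0, b) = (qR, b, R) → b[qR]□

The machine reaches the reject state qR and halts.

State sequence: q0 → qR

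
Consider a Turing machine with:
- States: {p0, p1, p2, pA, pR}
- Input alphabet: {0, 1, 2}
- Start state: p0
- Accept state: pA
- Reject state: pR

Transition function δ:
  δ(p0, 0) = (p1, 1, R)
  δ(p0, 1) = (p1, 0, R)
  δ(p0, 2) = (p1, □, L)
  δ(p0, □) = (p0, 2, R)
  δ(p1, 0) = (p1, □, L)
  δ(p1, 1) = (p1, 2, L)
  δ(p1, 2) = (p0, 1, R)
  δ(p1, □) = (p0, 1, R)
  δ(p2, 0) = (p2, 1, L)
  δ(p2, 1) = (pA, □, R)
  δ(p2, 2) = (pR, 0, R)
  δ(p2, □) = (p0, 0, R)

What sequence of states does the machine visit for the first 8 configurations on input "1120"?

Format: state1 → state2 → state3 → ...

Execution trace:
Initial: [p0]1120
Step 1: δ(p0, 1) = (p1, 0, R) → 0[p1]120
Step 2: δ(p1, 1) = (p1, 2, L) → [p1]0220
Step 3: δ(p1, 0) = (p1, □, L) → [p1]□□220
Step 4: δ(p1, □) = (p0, 1, R) → 1[p0]□220
Step 5: δ(p0, □) = (p0, 2, R) → 12[p0]220
Step 6: δ(p0, 2) = (p1, □, L) → 1[p1]2□20
Step 7: δ(p1, 2) = (p0, 1, R) → 11[p0]□20

State sequence: p0 → p1 → p1 → p1 → p0 → p0 → p1 → p0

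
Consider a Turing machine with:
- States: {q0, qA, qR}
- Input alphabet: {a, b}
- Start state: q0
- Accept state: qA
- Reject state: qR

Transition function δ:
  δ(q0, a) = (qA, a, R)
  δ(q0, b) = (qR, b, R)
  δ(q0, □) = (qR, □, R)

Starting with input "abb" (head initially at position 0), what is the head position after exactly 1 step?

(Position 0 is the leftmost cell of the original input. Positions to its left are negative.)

Execution trace (head position shown):
Step 0: [q0]abb  (head at position 0)
Step 1: move right → a[qA]bb  (head at position 1)

After 1 step, the head is at position 1.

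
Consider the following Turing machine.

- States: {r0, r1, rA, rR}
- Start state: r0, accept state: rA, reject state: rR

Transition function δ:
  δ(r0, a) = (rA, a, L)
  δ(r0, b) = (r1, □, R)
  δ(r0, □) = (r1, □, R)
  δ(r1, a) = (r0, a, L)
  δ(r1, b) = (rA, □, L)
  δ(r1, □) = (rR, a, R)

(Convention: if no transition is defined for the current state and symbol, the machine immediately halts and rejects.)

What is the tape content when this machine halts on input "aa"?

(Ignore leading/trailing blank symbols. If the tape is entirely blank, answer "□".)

Execution trace:
Initial: [r0]aa
Step 1: δ(r0, a) = (rA, a, L) → [rA]□aa

The machine reaches the accept state rA and halts.

Final tape (ignoring leading/trailing blanks): aa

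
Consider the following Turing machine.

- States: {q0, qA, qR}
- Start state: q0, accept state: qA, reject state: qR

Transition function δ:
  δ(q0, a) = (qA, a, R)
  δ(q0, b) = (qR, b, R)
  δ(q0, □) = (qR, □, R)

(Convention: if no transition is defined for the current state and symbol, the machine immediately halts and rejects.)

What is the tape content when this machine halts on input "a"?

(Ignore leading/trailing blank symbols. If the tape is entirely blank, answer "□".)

Execution trace:
Initial: [q0]a
Step 1: δ(q0, a) = (qA, a, R) → a[qA]□

The machine reaches the accept state qA and halts.

Final tape (ignoring leading/trailing blanks): a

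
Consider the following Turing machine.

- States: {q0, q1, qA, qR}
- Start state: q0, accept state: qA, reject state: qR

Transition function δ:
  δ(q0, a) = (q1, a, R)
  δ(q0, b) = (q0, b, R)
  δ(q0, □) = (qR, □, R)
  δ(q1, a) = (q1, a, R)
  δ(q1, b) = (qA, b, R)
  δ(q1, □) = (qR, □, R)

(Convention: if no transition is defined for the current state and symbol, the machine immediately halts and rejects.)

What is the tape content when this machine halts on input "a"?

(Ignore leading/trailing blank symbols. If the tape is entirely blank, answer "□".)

Execution trace:
Initial: [q0]a
Step 1: δ(q0, a) = (q1, a, R) → a[q1]□
Step 2: δ(q1, □) = (qR, □, R) → a□[qR]□

The machine reaches the reject state qR and halts.

Final tape (ignoring leading/trailing blanks): a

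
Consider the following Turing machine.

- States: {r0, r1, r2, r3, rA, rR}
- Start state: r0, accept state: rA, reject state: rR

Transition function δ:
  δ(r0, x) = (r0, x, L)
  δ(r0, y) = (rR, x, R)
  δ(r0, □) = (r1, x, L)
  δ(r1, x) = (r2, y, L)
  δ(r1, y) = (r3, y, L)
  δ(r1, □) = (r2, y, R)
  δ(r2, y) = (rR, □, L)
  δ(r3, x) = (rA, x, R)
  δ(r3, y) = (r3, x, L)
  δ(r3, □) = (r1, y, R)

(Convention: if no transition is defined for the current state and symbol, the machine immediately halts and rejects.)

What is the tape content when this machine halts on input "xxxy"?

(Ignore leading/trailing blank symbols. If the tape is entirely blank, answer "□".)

Execution trace:
Initial: [r0]xxxy
Step 1: δ(r0, x) = (r0, x, L) → [r0]□xxxy
Step 2: δ(r0, □) = (r1, x, L) → [r1]□xxxxy
Step 3: δ(r1, □) = (r2, y, R) → y[r2]xxxxy

No transition is defined for δ(r2, x). By convention the machine halts and rejects.

Final tape (ignoring leading/trailing blanks): yxxxxy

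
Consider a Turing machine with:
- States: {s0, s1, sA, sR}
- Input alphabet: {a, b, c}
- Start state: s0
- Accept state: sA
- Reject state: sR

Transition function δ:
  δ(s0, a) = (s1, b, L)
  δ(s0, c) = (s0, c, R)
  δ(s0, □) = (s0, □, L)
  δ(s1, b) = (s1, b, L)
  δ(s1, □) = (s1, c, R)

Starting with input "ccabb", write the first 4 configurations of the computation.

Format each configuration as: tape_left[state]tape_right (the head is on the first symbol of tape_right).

Transitions applied:
Step 1: δ(s0, c) = (s0, c, R)
Step 2: δ(s0, c) = (s0, c, R)
Step 3: δ(s0, a) = (s1, b, L)

The first 4 configurations are:
[s0]ccabb ⊢ c[s0]cabb ⊢ cc[s0]abb ⊢ c[s1]cbbb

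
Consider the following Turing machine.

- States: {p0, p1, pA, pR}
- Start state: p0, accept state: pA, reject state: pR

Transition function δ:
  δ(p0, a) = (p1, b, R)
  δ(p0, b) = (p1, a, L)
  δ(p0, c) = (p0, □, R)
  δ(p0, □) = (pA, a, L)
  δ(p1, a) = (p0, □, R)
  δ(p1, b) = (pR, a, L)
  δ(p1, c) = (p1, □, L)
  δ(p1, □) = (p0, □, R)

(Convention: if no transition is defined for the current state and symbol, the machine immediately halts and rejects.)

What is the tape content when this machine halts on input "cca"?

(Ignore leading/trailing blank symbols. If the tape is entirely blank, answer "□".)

Execution trace:
Initial: [p0]cca
Step 1: δ(p0, c) = (p0, □, R) → □[p0]ca
Step 2: δ(p0, c) = (p0, □, R) → □□[p0]a
Step 3: δ(p0, a) = (p1, b, R) → □□b[p1]□
Step 4: δ(p1, □) = (p0, □, R) → □□b□[p0]□
Step 5: δ(p0, □) = (pA, a, L) → □□b[pA]□a

The machine reaches the accept state pA and halts.

Final tape (ignoring leading/trailing blanks): b□a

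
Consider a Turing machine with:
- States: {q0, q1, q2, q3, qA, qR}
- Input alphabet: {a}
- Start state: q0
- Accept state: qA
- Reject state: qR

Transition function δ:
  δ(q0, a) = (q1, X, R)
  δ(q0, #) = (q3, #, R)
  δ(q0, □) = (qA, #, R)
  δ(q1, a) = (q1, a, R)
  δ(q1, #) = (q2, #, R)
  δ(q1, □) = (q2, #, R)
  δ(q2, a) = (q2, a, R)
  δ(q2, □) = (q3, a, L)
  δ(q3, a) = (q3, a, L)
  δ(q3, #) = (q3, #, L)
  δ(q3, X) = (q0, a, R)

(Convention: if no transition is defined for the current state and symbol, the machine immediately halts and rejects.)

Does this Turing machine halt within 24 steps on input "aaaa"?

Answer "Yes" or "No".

Execution trace:
Initial: [q0]aaaa
Step 1: δ(q0, a) = (q1, X, R) → X[q1]aaa
Step 2: δ(q1, a) = (q1, a, R) → Xa[q1]aa
Step 3: δ(q1, a) = (q1, a, R) → Xaa[q1]a
Step 4: δ(q1, a) = (q1, a, R) → Xaaa[q1]□
Step 5: δ(q1, □) = (q2, #, R) → Xaaa#[q2]□
Step 6: δ(q2, □) = (q3, a, L) → Xaaa[q3]#a
Step 7: δ(q3, #) = (q3, #, L) → Xaa[q3]a#a
Step 8: δ(q3, a) = (q3, a, L) → Xa[q3]aa#a
Step 9: δ(q3, a) = (q3, a, L) → X[q3]aaa#a
Step 10: δ(q3, a) = (q3, a, L) → [q3]Xaaa#a
Step 11: δ(q3, X) = (q0, a, R) → a[q0]aaa#a
Step 12: δ(q0, a) = (q1, X, R) → aX[q1]aa#a
Step 13: δ(q1, a) = (q1, a, R) → aXa[q1]a#a
Step 14: δ(q1, a) = (q1, a, R) → aXaa[q1]#a
Step 15: δ(q1, #) = (q2, #, R) → aXaa#[q2]a
Step 16: δ(q2, a) = (q2, a, R) → aXaa#a[q2]□
Step 17: δ(q2, □) = (q3, a, L) → aXaa#[q3]aa
Step 18: δ(q3, a) = (q3, a, L) → aXaa[q3]#aa
Step 19: δ(q3, #) = (q3, #, L) → aXa[q3]a#aa
Step 20: δ(q3, a) = (q3, a, L) → aX[q3]aa#aa
Step 21: δ(q3, a) = (q3, a, L) → a[q3]Xaa#aa
Step 22: δ(q3, X) = (q0, a, R) → aa[q0]aa#aa
Step 23: δ(q0, a) = (q1, X, R) → aaX[q1]a#aa
Step 24: δ(q1, a) = (q1, a, R) → aaXa[q1]#aa

The machine has not reached a halting state after 24 steps.
The machine did not halt within the 24-step bound.

Answer: No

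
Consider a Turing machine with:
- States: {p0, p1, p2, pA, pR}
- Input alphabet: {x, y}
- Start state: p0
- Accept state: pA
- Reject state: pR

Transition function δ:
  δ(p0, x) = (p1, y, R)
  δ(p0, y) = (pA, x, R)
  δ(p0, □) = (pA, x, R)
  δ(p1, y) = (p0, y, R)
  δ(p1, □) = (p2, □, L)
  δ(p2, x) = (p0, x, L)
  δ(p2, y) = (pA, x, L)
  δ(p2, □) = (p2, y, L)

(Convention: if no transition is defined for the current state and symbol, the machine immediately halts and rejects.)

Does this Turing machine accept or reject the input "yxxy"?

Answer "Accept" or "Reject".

Execution trace:
Initial: [p0]yxxy
Step 1: δ(p0, y) = (pA, x, R) → x[pA]xxy

The machine reaches the accept state pA and halts.

Answer: Accept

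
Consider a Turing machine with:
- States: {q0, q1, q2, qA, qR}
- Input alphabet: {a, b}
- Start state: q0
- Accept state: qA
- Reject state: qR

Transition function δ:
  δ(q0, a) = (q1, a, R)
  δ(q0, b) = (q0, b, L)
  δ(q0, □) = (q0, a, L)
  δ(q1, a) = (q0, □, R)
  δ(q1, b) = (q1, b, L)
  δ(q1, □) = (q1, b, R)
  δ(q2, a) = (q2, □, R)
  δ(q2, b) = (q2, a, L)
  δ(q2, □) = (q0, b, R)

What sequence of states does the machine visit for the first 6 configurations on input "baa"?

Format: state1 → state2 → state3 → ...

Execution trace:
Initial: [q0]baa
Step 1: δ(q0, b) = (q0, b, L) → [q0]□baa
Step 2: δ(q0, □) = (q0, a, L) → [q0]□abaa
Step 3: δ(q0, □) = (q0, a, L) → [q0]□aabaa
Step 4: δ(q0, □) = (q0, a, L) → [q0]□aaabaa
Step 5: δ(q0, □) = (q0, a, L) → [q0]□aaaabaa

State sequence: q0 → q0 → q0 → q0 → q0 → q0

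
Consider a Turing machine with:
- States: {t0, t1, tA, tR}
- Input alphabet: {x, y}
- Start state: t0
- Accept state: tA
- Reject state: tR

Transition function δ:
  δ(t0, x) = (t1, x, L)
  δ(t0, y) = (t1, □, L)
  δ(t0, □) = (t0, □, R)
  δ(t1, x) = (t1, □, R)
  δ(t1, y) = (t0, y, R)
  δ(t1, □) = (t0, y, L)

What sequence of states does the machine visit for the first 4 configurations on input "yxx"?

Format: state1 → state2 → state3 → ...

Execution trace:
Initial: [t0]yxx
Step 1: δ(t0, y) = (t1, □, L) → [t1]□□xx
Step 2: δ(t1, □) = (t0, y, L) → [t0]□y□xx
Step 3: δ(t0, □) = (t0, □, R) → □[t0]y□xx

State sequence: t0 → t1 → t0 → t0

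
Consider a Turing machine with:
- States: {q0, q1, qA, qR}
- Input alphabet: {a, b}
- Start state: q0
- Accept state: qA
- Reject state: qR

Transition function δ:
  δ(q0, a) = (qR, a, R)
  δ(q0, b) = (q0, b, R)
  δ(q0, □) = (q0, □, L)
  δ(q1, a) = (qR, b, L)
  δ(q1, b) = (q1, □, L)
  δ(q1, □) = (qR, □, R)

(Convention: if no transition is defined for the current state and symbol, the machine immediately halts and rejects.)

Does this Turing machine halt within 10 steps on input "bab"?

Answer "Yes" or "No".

Execution trace:
Initial: [q0]bab
Step 1: δ(q0, b) = (q0, b, R) → b[q0]ab
Step 2: δ(q0, a) = (qR, a, R) → ba[qR]b

The machine reaches the reject state qR and halts.
The machine halted after 2 steps (within the 10-step bound).

Answer: Yes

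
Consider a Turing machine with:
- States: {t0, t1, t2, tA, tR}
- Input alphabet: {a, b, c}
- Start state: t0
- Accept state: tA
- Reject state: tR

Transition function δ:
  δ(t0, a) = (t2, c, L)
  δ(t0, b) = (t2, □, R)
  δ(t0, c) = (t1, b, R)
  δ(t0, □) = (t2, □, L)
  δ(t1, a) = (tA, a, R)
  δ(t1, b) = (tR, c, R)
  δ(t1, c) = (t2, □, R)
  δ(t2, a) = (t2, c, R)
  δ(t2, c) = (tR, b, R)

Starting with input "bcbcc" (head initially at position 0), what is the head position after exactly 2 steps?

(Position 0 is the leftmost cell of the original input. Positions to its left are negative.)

Execution trace (head position shown):
Step 0: [t0]bcbcc  (head at position 0)
Step 1: move right → □[t2]cbcc  (head at position 1)
Step 2: move right → □b[tR]bcc  (head at position 2)

After 2 steps, the head is at position 2.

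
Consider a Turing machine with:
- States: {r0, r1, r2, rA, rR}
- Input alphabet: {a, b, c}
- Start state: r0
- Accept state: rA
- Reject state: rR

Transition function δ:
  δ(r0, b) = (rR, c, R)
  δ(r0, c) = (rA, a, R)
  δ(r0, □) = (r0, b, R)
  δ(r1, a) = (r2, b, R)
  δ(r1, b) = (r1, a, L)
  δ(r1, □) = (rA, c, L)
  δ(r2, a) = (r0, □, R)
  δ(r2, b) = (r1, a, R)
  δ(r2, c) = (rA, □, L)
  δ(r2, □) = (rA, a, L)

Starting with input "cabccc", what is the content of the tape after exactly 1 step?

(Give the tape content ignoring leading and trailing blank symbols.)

Execution trace:
Initial: [r0]cabccc
Step 1: δ(r0, c) = (rA, a, R) → a[rA]abccc

The machine reaches the accept state rA and halts.

After 1 step, the tape (ignoring leading/trailing blanks) is: aabccc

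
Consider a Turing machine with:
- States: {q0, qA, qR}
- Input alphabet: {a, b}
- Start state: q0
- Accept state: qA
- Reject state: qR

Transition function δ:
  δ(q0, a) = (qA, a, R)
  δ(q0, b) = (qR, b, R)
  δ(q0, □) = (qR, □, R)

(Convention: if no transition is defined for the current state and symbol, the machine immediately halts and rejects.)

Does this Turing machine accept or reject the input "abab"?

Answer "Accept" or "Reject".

Execution trace:
Initial: [q0]abab
Step 1: δ(q0, a) = (qA, a, R) → a[qA]bab

The machine reaches the accept state qA and halts.

Answer: Accept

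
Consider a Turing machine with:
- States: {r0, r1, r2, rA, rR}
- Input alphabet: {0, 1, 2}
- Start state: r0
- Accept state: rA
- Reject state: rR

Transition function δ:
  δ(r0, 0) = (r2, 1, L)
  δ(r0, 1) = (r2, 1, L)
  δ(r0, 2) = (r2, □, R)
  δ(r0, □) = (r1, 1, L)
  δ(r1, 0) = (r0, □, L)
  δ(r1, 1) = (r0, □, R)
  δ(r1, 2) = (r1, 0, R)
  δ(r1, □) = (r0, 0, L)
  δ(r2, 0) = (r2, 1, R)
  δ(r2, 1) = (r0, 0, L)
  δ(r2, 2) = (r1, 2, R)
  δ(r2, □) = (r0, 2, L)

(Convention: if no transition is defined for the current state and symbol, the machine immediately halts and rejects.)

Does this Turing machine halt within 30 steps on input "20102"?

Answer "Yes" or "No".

Execution trace:
Initial: [r0]20102
Step 1: δ(r0, 2) = (r2, □, R) → □[r2]0102
Step 2: δ(r2, 0) = (r2, 1, R) → □1[r2]102
Step 3: δ(r2, 1) = (r0, 0, L) → □[r0]1002
Step 4: δ(r0, 1) = (r2, 1, L) → [r2]□1002
Step 5: δ(r2, □) = (r0, 2, L) → [r0]□21002
Step 6: δ(r0, □) = (r1, 1, L) → [r1]□121002
Step 7: δ(r1, □) = (r0, 0, L) → [r0]□0121002
Step 8: δ(r0, □) = (r1, 1, L) → [r1]□10121002
Step 9: δ(r1, □) = (r0, 0, L) → [r0]□010121002
Step 10: δ(r0, □) = (r1, 1, L) → [r1]□1010121002
Step 11: δ(r1, □) = (r0, 0, L) → [r0]□01010121002
Step 12: δ(r0, □) = (r1, 1, L) → [r1]□101010121002
Step 13: δ(r1, □) = (r0, 0, L) → [r0]□0101010121002
Step 14: δ(r0, □) = (r1, 1, L) → [r1]□10101010121002
Step 15: δ(r1, □) = (r0, 0, L) → [r0]□010101010121002
Step 16: δ(r0, □) = (r1, 1, L) → [r1]□1010101010121002
Step 17: δ(r1, □) = (r0, 0, L) → [r0]□01010101010121002
Step 18: δ(r0, □) = (r1, 1, L) → [r1]□101010101010121002
Step 19: δ(r1, □) = (r0, 0, L) → [r0]□0101010101010121002
Step 20: δ(r0, □) = (r1, 1, L) → [r1]□10101010101010121002
Step 21: δ(r1, □) = (r0, 0, L) → [r0]□010101010101010121002
Step 22: δ(r0, □) = (r1, 1, L) → [r1]□1010101010101010121002
Step 23: δ(r1, □) = (r0, 0, L) → [r0]□01010101010101010121002
Step 24: δ(r0, □) = (r1, 1, L) → [r1]□101010101010101010121002
Step 25: δ(r1, □) = (r0, 0, L) → [r0]□0101010101010101010121002
Step 26: δ(r0, □) = (r1, 1, L) → [r1]□10101010101010101010121002
Step 27: δ(r1, □) = (r0, 0, L) → [r0]□010101010101010101010121002
Step 28: δ(r0, □) = (r1, 1, L) → [r1]□1010101010101010101010121002
Step 29: δ(r1, □) = (r0, 0, L) → [r0]□01010101010101010101010121002
Step 30: δ(r0, □) = (r1, 1, L) → [r1]□101010101010101010101010121002

The machine has not reached a halting state after 30 steps.
The machine did not halt within the 30-step bound.

Answer: No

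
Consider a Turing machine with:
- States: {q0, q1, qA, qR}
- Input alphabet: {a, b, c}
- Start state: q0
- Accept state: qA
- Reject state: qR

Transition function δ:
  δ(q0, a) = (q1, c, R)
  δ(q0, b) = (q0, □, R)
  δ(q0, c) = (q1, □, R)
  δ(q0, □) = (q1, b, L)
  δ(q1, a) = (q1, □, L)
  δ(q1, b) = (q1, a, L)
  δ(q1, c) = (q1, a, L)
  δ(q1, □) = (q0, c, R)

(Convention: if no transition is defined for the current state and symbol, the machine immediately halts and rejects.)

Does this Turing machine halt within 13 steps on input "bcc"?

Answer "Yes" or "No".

Execution trace:
Initial: [q0]bcc
Step 1: δ(q0, b) = (q0, □, R) → □[q0]cc
Step 2: δ(q0, c) = (q1, □, R) → □□[q1]c
Step 3: δ(q1, c) = (q1, a, L) → □[q1]□a
Step 4: δ(q1, □) = (q0, c, R) → □c[q0]a
Step 5: δ(q0, a) = (q1, c, R) → □cc[q1]□
Step 6: δ(q1, □) = (q0, c, R) → □ccc[q0]□
Step 7: δ(q0, □) = (q1, b, L) → □cc[q1]cb
Step 8: δ(q1, c) = (q1, a, L) → □c[q1]cab
Step 9: δ(q1, c) = (q1, a, L) → □[q1]caab
Step 10: δ(q1, c) = (q1, a, L) → [q1]□aaab
Step 11: δ(q1, □) = (q0, c, R) → c[q0]aaab
Step 12: δ(q0, a) = (q1, c, R) → cc[q1]aab
Step 13: δ(q1, a) = (q1, □, L) → c[q1]c□ab

The machine has not reached a halting state after 13 steps.
The machine did not halt within the 13-step bound.

Answer: No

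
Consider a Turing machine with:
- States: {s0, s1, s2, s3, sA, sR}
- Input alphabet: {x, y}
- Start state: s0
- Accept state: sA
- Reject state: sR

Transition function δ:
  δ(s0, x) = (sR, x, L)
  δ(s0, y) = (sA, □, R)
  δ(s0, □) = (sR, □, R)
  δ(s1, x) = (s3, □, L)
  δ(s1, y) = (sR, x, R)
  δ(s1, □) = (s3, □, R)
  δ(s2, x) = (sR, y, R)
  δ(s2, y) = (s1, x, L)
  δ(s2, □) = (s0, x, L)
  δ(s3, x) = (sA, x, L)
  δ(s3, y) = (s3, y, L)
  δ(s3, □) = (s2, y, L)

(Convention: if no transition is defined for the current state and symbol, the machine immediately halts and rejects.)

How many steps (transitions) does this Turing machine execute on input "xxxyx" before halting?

Execution trace:
Initial: [s0]xxxyx
Step 1: δ(s0, x) = (sR, x, L) → [sR]□xxxyx

The machine reaches the reject state sR and halts.

The machine executed 1 step before halting.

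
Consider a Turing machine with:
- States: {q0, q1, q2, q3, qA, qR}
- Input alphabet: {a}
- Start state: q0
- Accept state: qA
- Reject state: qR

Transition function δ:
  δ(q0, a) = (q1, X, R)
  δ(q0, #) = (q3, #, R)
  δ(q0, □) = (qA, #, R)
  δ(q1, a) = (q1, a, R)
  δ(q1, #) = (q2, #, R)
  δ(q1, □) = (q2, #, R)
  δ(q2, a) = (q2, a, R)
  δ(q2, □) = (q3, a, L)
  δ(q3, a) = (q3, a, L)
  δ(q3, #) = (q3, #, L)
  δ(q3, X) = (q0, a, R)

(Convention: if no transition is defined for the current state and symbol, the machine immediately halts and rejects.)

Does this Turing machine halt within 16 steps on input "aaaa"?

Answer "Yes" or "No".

Execution trace:
Initial: [q0]aaaa
Step 1: δ(q0, a) = (q1, X, R) → X[q1]aaa
Step 2: δ(q1, a) = (q1, a, R) → Xa[q1]aa
Step 3: δ(q1, a) = (q1, a, R) → Xaa[q1]a
Step 4: δ(q1, a) = (q1, a, R) → Xaaa[q1]□
Step 5: δ(q1, □) = (q2, #, R) → Xaaa#[q2]□
Step 6: δ(q2, □) = (q3, a, L) → Xaaa[q3]#a
Step 7: δ(q3, #) = (q3, #, L) → Xaa[q3]a#a
Step 8: δ(q3, a) = (q3, a, L) → Xa[q3]aa#a
Step 9: δ(q3, a) = (q3, a, L) → X[q3]aaa#a
Step 10: δ(q3, a) = (q3, a, L) → [q3]Xaaa#a
Step 11: δ(q3, X) = (q0, a, R) → a[q0]aaa#a
Step 12: δ(q0, a) = (q1, X, R) → aX[q1]aa#a
Step 13: δ(q1, a) = (q1, a, R) → aXa[q1]a#a
Step 14: δ(q1, a) = (q1, a, R) → aXaa[q1]#a
Step 15: δ(q1, #) = (q2, #, R) → aXaa#[q2]a
Step 16: δ(q2, a) = (q2, a, R) → aXaa#a[q2]□

The machine has not reached a halting state after 16 steps.
The machine did not halt within the 16-step bound.

Answer: No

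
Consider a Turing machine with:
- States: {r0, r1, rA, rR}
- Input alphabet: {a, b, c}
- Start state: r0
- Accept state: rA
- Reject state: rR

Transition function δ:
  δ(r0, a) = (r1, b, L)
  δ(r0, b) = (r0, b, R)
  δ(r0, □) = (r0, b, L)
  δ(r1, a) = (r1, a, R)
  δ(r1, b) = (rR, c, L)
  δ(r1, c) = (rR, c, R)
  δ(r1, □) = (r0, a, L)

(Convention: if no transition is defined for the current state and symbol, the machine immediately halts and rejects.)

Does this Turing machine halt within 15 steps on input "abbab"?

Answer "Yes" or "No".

Execution trace:
Initial: [r0]abbab
Step 1: δ(r0, a) = (r1, b, L) → [r1]□bbbab
Step 2: δ(r1, □) = (r0, a, L) → [r0]□abbbab
Step 3: δ(r0, □) = (r0, b, L) → [r0]□babbbab
Step 4: δ(r0, □) = (r0, b, L) → [r0]□bbabbbab
Step 5: δ(r0, □) = (r0, b, L) → [r0]□bbbabbbab
Step 6: δ(r0, □) = (r0, b, L) → [r0]□bbbbabbbab
Step 7: δ(r0, □) = (r0, b, L) → [r0]□bbbbbabbbab
Step 8: δ(r0, □) = (r0, b, L) → [r0]□bbbbbbabbbab
Step 9: δ(r0, □) = (r0, b, L) → [r0]□bbbbbbbabbbab
Step 10: δ(r0, □) = (r0, b, L) → [r0]□bbbbbbbbabbbab
Step 11: δ(r0, □) = (r0, b, L) → [r0]□bbbbbbbbbabbbab
Step 12: δ(r0, □) = (r0, b, L) → [r0]□bbbbbbbbbbabbbab
Step 13: δ(r0, □) = (r0, b, L) → [r0]□bbbbbbbbbbbabbbab
Step 14: δ(r0, □) = (r0, b, L) → [r0]□bbbbbbbbbbbbabbbab
Step 15: δ(r0, □) = (r0, b, L) → [r0]□bbbbbbbbbbbbbabbbab

The machine has not reached a halting state after 15 steps.
The machine did not halt within the 15-step bound.

Answer: No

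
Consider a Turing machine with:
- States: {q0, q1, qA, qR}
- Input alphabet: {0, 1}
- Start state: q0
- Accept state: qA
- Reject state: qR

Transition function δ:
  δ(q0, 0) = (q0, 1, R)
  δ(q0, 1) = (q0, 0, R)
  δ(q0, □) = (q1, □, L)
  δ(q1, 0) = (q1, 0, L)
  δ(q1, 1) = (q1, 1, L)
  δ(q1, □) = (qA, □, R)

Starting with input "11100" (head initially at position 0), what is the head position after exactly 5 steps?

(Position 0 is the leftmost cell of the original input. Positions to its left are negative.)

Execution trace (head position shown):
Step 0: [q0]11100  (head at position 0)
Step 1: move right → 0[q0]1100  (head at position 1)
Step 2: move right → 00[q0]100  (head at position 2)
Step 3: move right → 000[q0]00  (head at position 3)
Step 4: move right → 0001[q0]0  (head at position 4)
Step 5: move right → 00011[q0]□  (head at position 5)

After 5 steps, the head is at position 5.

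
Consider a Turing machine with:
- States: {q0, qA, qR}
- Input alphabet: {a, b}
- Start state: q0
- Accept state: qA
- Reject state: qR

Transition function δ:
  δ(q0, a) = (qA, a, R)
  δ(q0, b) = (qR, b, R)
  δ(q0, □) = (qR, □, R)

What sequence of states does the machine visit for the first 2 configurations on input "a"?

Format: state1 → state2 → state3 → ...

Execution trace:
Initial: [q0]a
Step 1: δ(q0, a) = (qA, a, R) → a[qA]□

The machine reaches the accept state qA and halts.

State sequence: q0 → qA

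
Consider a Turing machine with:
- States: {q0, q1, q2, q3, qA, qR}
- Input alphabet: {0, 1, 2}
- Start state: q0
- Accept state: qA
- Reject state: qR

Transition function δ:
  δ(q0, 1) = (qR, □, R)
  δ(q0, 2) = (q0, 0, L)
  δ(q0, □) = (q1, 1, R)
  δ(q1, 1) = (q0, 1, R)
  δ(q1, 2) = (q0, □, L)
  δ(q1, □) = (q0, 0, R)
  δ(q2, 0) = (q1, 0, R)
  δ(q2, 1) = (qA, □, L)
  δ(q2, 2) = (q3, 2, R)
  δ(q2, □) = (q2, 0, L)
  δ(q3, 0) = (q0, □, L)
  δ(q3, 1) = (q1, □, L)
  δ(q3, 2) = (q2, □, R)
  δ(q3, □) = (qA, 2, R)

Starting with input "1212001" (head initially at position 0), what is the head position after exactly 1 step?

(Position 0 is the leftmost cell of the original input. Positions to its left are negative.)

Execution trace (head position shown):
Step 0: [q0]1212001  (head at position 0)
Step 1: move right → □[qR]212001  (head at position 1)

After 1 step, the head is at position 1.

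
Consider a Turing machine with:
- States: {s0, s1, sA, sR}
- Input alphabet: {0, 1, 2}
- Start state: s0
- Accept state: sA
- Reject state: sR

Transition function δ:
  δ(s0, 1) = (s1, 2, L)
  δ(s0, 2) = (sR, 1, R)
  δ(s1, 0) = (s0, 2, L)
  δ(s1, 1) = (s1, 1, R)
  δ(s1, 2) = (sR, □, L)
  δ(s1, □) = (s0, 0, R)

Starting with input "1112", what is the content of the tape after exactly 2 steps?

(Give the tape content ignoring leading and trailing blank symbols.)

Execution trace:
Initial: [s0]1112
Step 1: δ(s0, 1) = (s1, 2, L) → [s1]□2112
Step 2: δ(s1, □) = (s0, 0, R) → 0[s0]2112

After 2 steps, the tape (ignoring leading/trailing blanks) is: 02112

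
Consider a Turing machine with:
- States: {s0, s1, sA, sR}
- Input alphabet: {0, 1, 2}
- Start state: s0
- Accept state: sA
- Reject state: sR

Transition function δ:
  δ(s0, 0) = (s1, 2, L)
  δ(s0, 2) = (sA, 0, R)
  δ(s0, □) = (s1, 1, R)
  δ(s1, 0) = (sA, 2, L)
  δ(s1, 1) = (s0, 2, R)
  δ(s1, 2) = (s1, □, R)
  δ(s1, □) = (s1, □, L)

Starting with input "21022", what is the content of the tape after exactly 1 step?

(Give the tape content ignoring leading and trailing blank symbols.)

Execution trace:
Initial: [s0]21022
Step 1: δ(s0, 2) = (sA, 0, R) → 0[sA]1022

The machine reaches the accept state sA and halts.

After 1 step, the tape (ignoring leading/trailing blanks) is: 01022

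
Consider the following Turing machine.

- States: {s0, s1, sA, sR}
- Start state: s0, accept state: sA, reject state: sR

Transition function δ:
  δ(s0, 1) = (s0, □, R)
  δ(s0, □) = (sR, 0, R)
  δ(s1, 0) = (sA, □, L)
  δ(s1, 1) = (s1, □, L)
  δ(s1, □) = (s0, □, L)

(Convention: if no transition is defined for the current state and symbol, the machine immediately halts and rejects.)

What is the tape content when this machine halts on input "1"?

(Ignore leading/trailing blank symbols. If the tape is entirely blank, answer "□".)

Execution trace:
Initial: [s0]1
Step 1: δ(s0, 1) = (s0, □, R) → □[s0]□
Step 2: δ(s0, □) = (sR, 0, R) → □0[sR]□

The machine reaches the reject state sR and halts.

Final tape (ignoring leading/trailing blanks): 0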